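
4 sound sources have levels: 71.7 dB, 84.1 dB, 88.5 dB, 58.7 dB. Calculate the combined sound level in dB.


Formula: L_total = 10 * log10( sum(10^(Li/10)) )
  Source 1: 10^(71.7/10) = 14791083.8817
  Source 2: 10^(84.1/10) = 257039578.2769
  Source 3: 10^(88.5/10) = 707945784.3841
  Source 4: 10^(58.7/10) = 741310.2413
Sum of linear values = 980517756.784
L_total = 10 * log10(980517756.784) = 89.91

89.91 dB


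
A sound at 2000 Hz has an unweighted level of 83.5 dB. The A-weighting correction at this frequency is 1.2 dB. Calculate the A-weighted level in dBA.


Given values:
  SPL = 83.5 dB
  A-weighting at 2000 Hz = 1.2 dB
Formula: L_A = SPL + A_weight
L_A = 83.5 + (1.2)
L_A = 84.7

84.7 dBA


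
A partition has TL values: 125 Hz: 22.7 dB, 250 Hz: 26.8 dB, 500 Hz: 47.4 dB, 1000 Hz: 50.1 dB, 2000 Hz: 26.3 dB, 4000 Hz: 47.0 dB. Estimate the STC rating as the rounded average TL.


Given TL values at each frequency:
  125 Hz: 22.7 dB
  250 Hz: 26.8 dB
  500 Hz: 47.4 dB
  1000 Hz: 50.1 dB
  2000 Hz: 26.3 dB
  4000 Hz: 47.0 dB
Formula: STC ~ round(average of TL values)
Sum = 22.7 + 26.8 + 47.4 + 50.1 + 26.3 + 47.0 = 220.3
Average = 220.3 / 6 = 36.72
Rounded: 37

37


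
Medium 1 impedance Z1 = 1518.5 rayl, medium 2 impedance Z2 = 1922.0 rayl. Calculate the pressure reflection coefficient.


Given values:
  Z1 = 1518.5 rayl, Z2 = 1922.0 rayl
Formula: R = (Z2 - Z1) / (Z2 + Z1)
Numerator: Z2 - Z1 = 1922.0 - 1518.5 = 403.5
Denominator: Z2 + Z1 = 1922.0 + 1518.5 = 3440.5
R = 403.5 / 3440.5 = 0.1173

0.1173


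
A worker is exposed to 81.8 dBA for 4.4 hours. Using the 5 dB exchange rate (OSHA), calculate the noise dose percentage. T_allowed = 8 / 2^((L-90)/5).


Given values:
  L = 81.8 dBA, T = 4.4 hours
Formula: T_allowed = 8 / 2^((L - 90) / 5)
Compute exponent: (81.8 - 90) / 5 = -1.64
Compute 2^(-1.64) = 0.320856
T_allowed = 8 / 0.320856 = 24.933303 hours
Dose = (T / T_allowed) * 100
Dose = (4.4 / 24.933303) * 100 = 17.65

17.65 %


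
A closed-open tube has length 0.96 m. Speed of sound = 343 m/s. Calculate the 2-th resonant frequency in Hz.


Given values:
  Tube type: closed-open, L = 0.96 m, c = 343 m/s, n = 2
Formula: f_n = (2n - 1) * c / (4 * L)
Compute 2n - 1 = 2*2 - 1 = 3
Compute 4 * L = 4 * 0.96 = 3.84
f = 3 * 343 / 3.84
f = 267.97

267.97 Hz


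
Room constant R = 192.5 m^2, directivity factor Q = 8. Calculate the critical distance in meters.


Given values:
  R = 192.5 m^2, Q = 8
Formula: d_c = 0.141 * sqrt(Q * R)
Compute Q * R = 8 * 192.5 = 1540.0
Compute sqrt(1540.0) = 39.2428
d_c = 0.141 * 39.2428 = 5.533

5.533 m


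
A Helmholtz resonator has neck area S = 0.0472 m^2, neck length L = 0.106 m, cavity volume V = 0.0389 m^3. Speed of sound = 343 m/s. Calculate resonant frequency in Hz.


Given values:
  S = 0.0472 m^2, L = 0.106 m, V = 0.0389 m^3, c = 343 m/s
Formula: f = (c / (2*pi)) * sqrt(S / (V * L))
Compute V * L = 0.0389 * 0.106 = 0.0041234
Compute S / (V * L) = 0.0472 / 0.0041234 = 11.4469
Compute sqrt(11.4469) = 3.383327
Compute c / (2*pi) = 343 / 6.283185 = 54.590148
f = 54.590148 * 3.383327 = 184.7

184.7 Hz


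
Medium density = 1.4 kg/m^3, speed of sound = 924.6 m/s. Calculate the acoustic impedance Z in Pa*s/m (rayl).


Given values:
  rho = 1.4 kg/m^3
  c = 924.6 m/s
Formula: Z = rho * c
Z = 1.4 * 924.6
Z = 1294.44

1294.44 rayl


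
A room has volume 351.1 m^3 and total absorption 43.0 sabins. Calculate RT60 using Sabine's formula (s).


Given values:
  V = 351.1 m^3
  A = 43.0 sabins
Formula: RT60 = 0.161 * V / A
Numerator: 0.161 * 351.1 = 56.5271
RT60 = 56.5271 / 43.0 = 1.315

1.315 s


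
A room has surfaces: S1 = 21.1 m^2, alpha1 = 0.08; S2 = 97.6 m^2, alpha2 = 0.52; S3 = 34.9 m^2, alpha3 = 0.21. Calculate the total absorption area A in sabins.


Given surfaces:
  Surface 1: 21.1 * 0.08 = 1.688
  Surface 2: 97.6 * 0.52 = 50.752
  Surface 3: 34.9 * 0.21 = 7.329
Formula: A = sum(Si * alpha_i)
A = 1.688 + 50.752 + 7.329
A = 59.77

59.77 sabins


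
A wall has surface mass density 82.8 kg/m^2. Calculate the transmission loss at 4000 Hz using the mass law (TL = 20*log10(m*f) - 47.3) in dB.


Given values:
  m = 82.8 kg/m^2, f = 4000 Hz
Formula: TL = 20 * log10(m * f) - 47.3
Compute m * f = 82.8 * 4000 = 331200.0
Compute log10(331200.0) = 5.52009
Compute 20 * 5.52009 = 110.4018
TL = 110.4018 - 47.3 = 63.1

63.1 dB


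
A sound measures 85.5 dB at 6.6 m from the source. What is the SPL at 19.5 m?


Given values:
  SPL1 = 85.5 dB, r1 = 6.6 m, r2 = 19.5 m
Formula: SPL2 = SPL1 - 20 * log10(r2 / r1)
Compute ratio: r2 / r1 = 19.5 / 6.6 = 2.9545
Compute log10: log10(2.9545) = 0.470484
Compute drop: 20 * 0.470484 = 9.4097
SPL2 = 85.5 - 9.4097 = 76.09

76.09 dB


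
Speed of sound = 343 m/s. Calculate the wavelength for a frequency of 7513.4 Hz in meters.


Given values:
  c = 343 m/s, f = 7513.4 Hz
Formula: lambda = c / f
lambda = 343 / 7513.4
lambda = 0.0457

0.0457 m


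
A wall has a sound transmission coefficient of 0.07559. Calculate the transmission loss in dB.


Given values:
  tau = 0.07559
Formula: TL = 10 * log10(1 / tau)
Compute 1 / tau = 1 / 0.07559 = 13.2293
Compute log10(13.2293) = 1.121537
TL = 10 * 1.121537 = 11.22

11.22 dB


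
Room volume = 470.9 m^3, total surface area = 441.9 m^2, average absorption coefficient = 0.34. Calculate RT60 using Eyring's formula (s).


Given values:
  V = 470.9 m^3, S = 441.9 m^2, alpha = 0.34
Formula: RT60 = 0.161 * V / (-S * ln(1 - alpha))
Compute ln(1 - 0.34) = ln(0.66) = -0.415515
Denominator: -441.9 * -0.415515 = 183.6161
Numerator: 0.161 * 470.9 = 75.8149
RT60 = 75.8149 / 183.6161 = 0.413

0.413 s


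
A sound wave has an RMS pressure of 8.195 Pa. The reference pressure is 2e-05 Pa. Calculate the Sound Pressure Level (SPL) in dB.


Given values:
  p = 8.195 Pa
  p_ref = 2e-05 Pa
Formula: SPL = 20 * log10(p / p_ref)
Compute ratio: p / p_ref = 8.195 / 2e-05 = 409750
Compute log10: log10(409750) = 5.612519
Multiply: SPL = 20 * 5.612519 = 112.25

112.25 dB


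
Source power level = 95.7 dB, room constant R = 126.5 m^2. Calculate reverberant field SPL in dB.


Given values:
  Lw = 95.7 dB, R = 126.5 m^2
Formula: SPL = Lw + 10 * log10(4 / R)
Compute 4 / R = 4 / 126.5 = 0.031621
Compute 10 * log10(0.031621) = -15.0002
SPL = 95.7 + (-15.0002) = 80.7

80.7 dB


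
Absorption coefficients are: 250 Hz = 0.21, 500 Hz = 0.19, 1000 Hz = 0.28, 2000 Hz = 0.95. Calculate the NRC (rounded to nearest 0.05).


Given values:
  a_250 = 0.21, a_500 = 0.19
  a_1000 = 0.28, a_2000 = 0.95
Formula: NRC = (a250 + a500 + a1000 + a2000) / 4
Sum = 0.21 + 0.19 + 0.28 + 0.95 = 1.63
NRC = 1.63 / 4 = 0.4075
Rounded to nearest 0.05: 0.4

0.4


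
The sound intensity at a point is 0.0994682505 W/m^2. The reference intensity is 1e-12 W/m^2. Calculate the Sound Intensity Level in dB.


Given values:
  I = 0.0994682505 W/m^2
  I_ref = 1e-12 W/m^2
Formula: SIL = 10 * log10(I / I_ref)
Compute ratio: I / I_ref = 99468250500
Compute log10: log10(99468250500) = 10.997684
Multiply: SIL = 10 * 10.997684 = 109.98

109.98 dB


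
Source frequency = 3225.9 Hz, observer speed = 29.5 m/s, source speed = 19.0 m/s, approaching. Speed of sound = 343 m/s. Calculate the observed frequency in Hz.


Given values:
  f_s = 3225.9 Hz, v_o = 29.5 m/s, v_s = 19.0 m/s
  Direction: approaching
Formula: f_o = f_s * (c + v_o) / (c - v_s)
Numerator: c + v_o = 343 + 29.5 = 372.5
Denominator: c - v_s = 343 - 19.0 = 324.0
f_o = 3225.9 * 372.5 / 324.0 = 3708.79

3708.79 Hz


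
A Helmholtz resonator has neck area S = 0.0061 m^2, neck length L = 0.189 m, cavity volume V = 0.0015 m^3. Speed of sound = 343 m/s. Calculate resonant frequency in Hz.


Given values:
  S = 0.0061 m^2, L = 0.189 m, V = 0.0015 m^3, c = 343 m/s
Formula: f = (c / (2*pi)) * sqrt(S / (V * L))
Compute V * L = 0.0015 * 0.189 = 0.0002835
Compute S / (V * L) = 0.0061 / 0.0002835 = 21.5168
Compute sqrt(21.5168) = 4.63862
Compute c / (2*pi) = 343 / 6.283185 = 54.590148
f = 54.590148 * 4.63862 = 253.22

253.22 Hz


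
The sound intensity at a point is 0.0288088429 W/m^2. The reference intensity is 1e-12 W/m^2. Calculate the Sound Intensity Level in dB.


Given values:
  I = 0.0288088429 W/m^2
  I_ref = 1e-12 W/m^2
Formula: SIL = 10 * log10(I / I_ref)
Compute ratio: I / I_ref = 28808842900
Compute log10: log10(28808842900) = 10.459526
Multiply: SIL = 10 * 10.459526 = 104.6

104.6 dB


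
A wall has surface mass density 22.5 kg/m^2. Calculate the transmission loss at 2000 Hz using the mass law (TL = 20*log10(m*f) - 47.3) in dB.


Given values:
  m = 22.5 kg/m^2, f = 2000 Hz
Formula: TL = 20 * log10(m * f) - 47.3
Compute m * f = 22.5 * 2000 = 45000.0
Compute log10(45000.0) = 4.653213
Compute 20 * 4.653213 = 93.0643
TL = 93.0643 - 47.3 = 45.76

45.76 dB


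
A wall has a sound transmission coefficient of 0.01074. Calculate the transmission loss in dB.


Given values:
  tau = 0.01074
Formula: TL = 10 * log10(1 / tau)
Compute 1 / tau = 1 / 0.01074 = 93.1099
Compute log10(93.1099) = 1.968996
TL = 10 * 1.968996 = 19.69

19.69 dB


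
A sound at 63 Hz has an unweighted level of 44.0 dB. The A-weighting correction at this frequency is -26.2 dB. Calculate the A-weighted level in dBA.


Given values:
  SPL = 44.0 dB
  A-weighting at 63 Hz = -26.2 dB
Formula: L_A = SPL + A_weight
L_A = 44.0 + (-26.2)
L_A = 17.8

17.8 dBA


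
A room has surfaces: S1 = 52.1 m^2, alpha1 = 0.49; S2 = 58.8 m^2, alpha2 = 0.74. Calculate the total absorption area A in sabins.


Given surfaces:
  Surface 1: 52.1 * 0.49 = 25.529
  Surface 2: 58.8 * 0.74 = 43.512
Formula: A = sum(Si * alpha_i)
A = 25.529 + 43.512
A = 69.04

69.04 sabins


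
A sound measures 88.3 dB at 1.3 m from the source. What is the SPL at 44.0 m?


Given values:
  SPL1 = 88.3 dB, r1 = 1.3 m, r2 = 44.0 m
Formula: SPL2 = SPL1 - 20 * log10(r2 / r1)
Compute ratio: r2 / r1 = 44.0 / 1.3 = 33.8462
Compute log10: log10(33.8462) = 1.52951
Compute drop: 20 * 1.52951 = 30.5902
SPL2 = 88.3 - 30.5902 = 57.71

57.71 dB


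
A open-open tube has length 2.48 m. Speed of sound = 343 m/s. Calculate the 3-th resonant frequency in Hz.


Given values:
  Tube type: open-open, L = 2.48 m, c = 343 m/s, n = 3
Formula: f_n = n * c / (2 * L)
Compute 2 * L = 2 * 2.48 = 4.96
f = 3 * 343 / 4.96
f = 207.46

207.46 Hz


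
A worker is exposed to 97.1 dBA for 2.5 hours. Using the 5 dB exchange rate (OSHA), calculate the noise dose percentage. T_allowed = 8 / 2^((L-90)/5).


Given values:
  L = 97.1 dBA, T = 2.5 hours
Formula: T_allowed = 8 / 2^((L - 90) / 5)
Compute exponent: (97.1 - 90) / 5 = 1.42
Compute 2^(1.42) = 2.675855
T_allowed = 8 / 2.675855 = 2.989699 hours
Dose = (T / T_allowed) * 100
Dose = (2.5 / 2.989699) * 100 = 83.62

83.62 %


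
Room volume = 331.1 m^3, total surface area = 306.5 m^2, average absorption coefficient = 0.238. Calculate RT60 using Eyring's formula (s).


Given values:
  V = 331.1 m^3, S = 306.5 m^2, alpha = 0.238
Formula: RT60 = 0.161 * V / (-S * ln(1 - alpha))
Compute ln(1 - 0.238) = ln(0.762) = -0.271809
Denominator: -306.5 * -0.271809 = 83.3095
Numerator: 0.161 * 331.1 = 53.3071
RT60 = 53.3071 / 83.3095 = 0.64

0.64 s


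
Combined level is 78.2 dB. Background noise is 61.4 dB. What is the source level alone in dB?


Given values:
  L_total = 78.2 dB, L_bg = 61.4 dB
Formula: L_source = 10 * log10(10^(L_total/10) - 10^(L_bg/10))
Convert to linear:
  10^(78.2/10) = 66069344.8008
  10^(61.4/10) = 1380384.2646
Difference: 66069344.8008 - 1380384.2646 = 64688960.5362
L_source = 10 * log10(64688960.5362) = 78.11

78.11 dB


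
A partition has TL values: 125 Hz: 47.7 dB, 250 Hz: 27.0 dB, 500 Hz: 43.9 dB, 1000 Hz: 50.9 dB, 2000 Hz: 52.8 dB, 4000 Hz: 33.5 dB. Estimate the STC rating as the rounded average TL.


Given TL values at each frequency:
  125 Hz: 47.7 dB
  250 Hz: 27.0 dB
  500 Hz: 43.9 dB
  1000 Hz: 50.9 dB
  2000 Hz: 52.8 dB
  4000 Hz: 33.5 dB
Formula: STC ~ round(average of TL values)
Sum = 47.7 + 27.0 + 43.9 + 50.9 + 52.8 + 33.5 = 255.8
Average = 255.8 / 6 = 42.63
Rounded: 43

43


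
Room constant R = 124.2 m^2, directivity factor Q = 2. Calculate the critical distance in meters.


Given values:
  R = 124.2 m^2, Q = 2
Formula: d_c = 0.141 * sqrt(Q * R)
Compute Q * R = 2 * 124.2 = 248.4
Compute sqrt(248.4) = 15.7607
d_c = 0.141 * 15.7607 = 2.222

2.222 m


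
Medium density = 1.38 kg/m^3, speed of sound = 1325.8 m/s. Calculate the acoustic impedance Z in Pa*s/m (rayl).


Given values:
  rho = 1.38 kg/m^3
  c = 1325.8 m/s
Formula: Z = rho * c
Z = 1.38 * 1325.8
Z = 1829.6

1829.6 rayl


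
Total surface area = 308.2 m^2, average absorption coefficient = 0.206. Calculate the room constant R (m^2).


Given values:
  S = 308.2 m^2, alpha = 0.206
Formula: R = S * alpha / (1 - alpha)
Numerator: 308.2 * 0.206 = 63.4892
Denominator: 1 - 0.206 = 0.794
R = 63.4892 / 0.794 = 79.96

79.96 m^2


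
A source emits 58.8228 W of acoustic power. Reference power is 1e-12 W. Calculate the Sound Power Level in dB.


Given values:
  W = 58.8228 W
  W_ref = 1e-12 W
Formula: SWL = 10 * log10(W / W_ref)
Compute ratio: W / W_ref = 58822800000000
Compute log10: log10(58822800000000) = 13.769546
Multiply: SWL = 10 * 13.769546 = 137.7

137.7 dB


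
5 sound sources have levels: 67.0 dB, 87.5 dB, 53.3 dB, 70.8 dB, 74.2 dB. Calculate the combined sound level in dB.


Formula: L_total = 10 * log10( sum(10^(Li/10)) )
  Source 1: 10^(67.0/10) = 5011872.3363
  Source 2: 10^(87.5/10) = 562341325.1903
  Source 3: 10^(53.3/10) = 213796.209
  Source 4: 10^(70.8/10) = 12022644.3462
  Source 5: 10^(74.2/10) = 26302679.919
Sum of linear values = 605892318.0008
L_total = 10 * log10(605892318.0008) = 87.82

87.82 dB


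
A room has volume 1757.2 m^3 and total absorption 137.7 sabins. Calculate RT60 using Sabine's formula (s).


Given values:
  V = 1757.2 m^3
  A = 137.7 sabins
Formula: RT60 = 0.161 * V / A
Numerator: 0.161 * 1757.2 = 282.9092
RT60 = 282.9092 / 137.7 = 2.055

2.055 s


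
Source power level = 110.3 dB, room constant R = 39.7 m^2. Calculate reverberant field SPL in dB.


Given values:
  Lw = 110.3 dB, R = 39.7 m^2
Formula: SPL = Lw + 10 * log10(4 / R)
Compute 4 / R = 4 / 39.7 = 0.100756
Compute 10 * log10(0.100756) = -9.9673
SPL = 110.3 + (-9.9673) = 100.33

100.33 dB


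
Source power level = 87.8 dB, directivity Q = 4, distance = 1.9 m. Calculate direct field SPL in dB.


Given values:
  Lw = 87.8 dB, Q = 4, r = 1.9 m
Formula: SPL = Lw + 10 * log10(Q / (4 * pi * r^2))
Compute 4 * pi * r^2 = 4 * pi * 1.9^2 = 45.3646
Compute Q / denom = 4 / 45.3646 = 0.08817448
Compute 10 * log10(0.08817448) = -10.5466
SPL = 87.8 + (-10.5466) = 77.25

77.25 dB


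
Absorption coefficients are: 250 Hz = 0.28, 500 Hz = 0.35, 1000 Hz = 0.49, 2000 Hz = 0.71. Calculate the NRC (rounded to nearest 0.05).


Given values:
  a_250 = 0.28, a_500 = 0.35
  a_1000 = 0.49, a_2000 = 0.71
Formula: NRC = (a250 + a500 + a1000 + a2000) / 4
Sum = 0.28 + 0.35 + 0.49 + 0.71 = 1.83
NRC = 1.83 / 4 = 0.4575
Rounded to nearest 0.05: 0.45

0.45


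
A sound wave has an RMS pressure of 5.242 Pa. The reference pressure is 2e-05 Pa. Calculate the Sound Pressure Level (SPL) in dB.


Given values:
  p = 5.242 Pa
  p_ref = 2e-05 Pa
Formula: SPL = 20 * log10(p / p_ref)
Compute ratio: p / p_ref = 5.242 / 2e-05 = 262100
Compute log10: log10(262100) = 5.418467
Multiply: SPL = 20 * 5.418467 = 108.37

108.37 dB


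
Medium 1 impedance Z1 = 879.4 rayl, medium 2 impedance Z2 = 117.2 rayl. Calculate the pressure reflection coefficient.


Given values:
  Z1 = 879.4 rayl, Z2 = 117.2 rayl
Formula: R = (Z2 - Z1) / (Z2 + Z1)
Numerator: Z2 - Z1 = 117.2 - 879.4 = -762.2
Denominator: Z2 + Z1 = 117.2 + 879.4 = 996.6
R = -762.2 / 996.6 = -0.7648

-0.7648


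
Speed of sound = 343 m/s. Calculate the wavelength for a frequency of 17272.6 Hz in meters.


Given values:
  c = 343 m/s, f = 17272.6 Hz
Formula: lambda = c / f
lambda = 343 / 17272.6
lambda = 0.0199

0.0199 m


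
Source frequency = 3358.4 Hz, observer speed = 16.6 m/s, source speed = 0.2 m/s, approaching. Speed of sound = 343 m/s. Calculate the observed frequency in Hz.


Given values:
  f_s = 3358.4 Hz, v_o = 16.6 m/s, v_s = 0.2 m/s
  Direction: approaching
Formula: f_o = f_s * (c + v_o) / (c - v_s)
Numerator: c + v_o = 343 + 16.6 = 359.6
Denominator: c - v_s = 343 - 0.2 = 342.8
f_o = 3358.4 * 359.6 / 342.8 = 3522.99

3522.99 Hz


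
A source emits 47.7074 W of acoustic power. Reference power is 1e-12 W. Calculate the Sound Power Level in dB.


Given values:
  W = 47.7074 W
  W_ref = 1e-12 W
Formula: SWL = 10 * log10(W / W_ref)
Compute ratio: W / W_ref = 47707400000000
Compute log10: log10(47707400000000) = 13.678586
Multiply: SWL = 10 * 13.678586 = 136.79

136.79 dB


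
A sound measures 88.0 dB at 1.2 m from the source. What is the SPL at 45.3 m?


Given values:
  SPL1 = 88.0 dB, r1 = 1.2 m, r2 = 45.3 m
Formula: SPL2 = SPL1 - 20 * log10(r2 / r1)
Compute ratio: r2 / r1 = 45.3 / 1.2 = 37.75
Compute log10: log10(37.75) = 1.576917
Compute drop: 20 * 1.576917 = 31.5383
SPL2 = 88.0 - 31.5383 = 56.46

56.46 dB


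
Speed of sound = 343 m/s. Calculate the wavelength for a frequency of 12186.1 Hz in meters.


Given values:
  c = 343 m/s, f = 12186.1 Hz
Formula: lambda = c / f
lambda = 343 / 12186.1
lambda = 0.0281

0.0281 m


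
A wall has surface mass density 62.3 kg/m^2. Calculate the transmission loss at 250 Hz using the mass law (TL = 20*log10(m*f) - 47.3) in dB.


Given values:
  m = 62.3 kg/m^2, f = 250 Hz
Formula: TL = 20 * log10(m * f) - 47.3
Compute m * f = 62.3 * 250 = 15575.0
Compute log10(15575.0) = 4.192428
Compute 20 * 4.192428 = 83.8486
TL = 83.8486 - 47.3 = 36.55

36.55 dB


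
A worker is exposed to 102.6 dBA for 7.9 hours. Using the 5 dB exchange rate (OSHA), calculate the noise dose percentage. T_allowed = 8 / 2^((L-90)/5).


Given values:
  L = 102.6 dBA, T = 7.9 hours
Formula: T_allowed = 8 / 2^((L - 90) / 5)
Compute exponent: (102.6 - 90) / 5 = 2.52
Compute 2^(2.52) = 5.735821
T_allowed = 8 / 5.735821 = 1.394744 hours
Dose = (T / T_allowed) * 100
Dose = (7.9 / 1.394744) * 100 = 566.41

566.41 %


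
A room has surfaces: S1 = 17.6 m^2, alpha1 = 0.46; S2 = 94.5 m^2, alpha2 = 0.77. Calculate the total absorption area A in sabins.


Given surfaces:
  Surface 1: 17.6 * 0.46 = 8.096
  Surface 2: 94.5 * 0.77 = 72.765
Formula: A = sum(Si * alpha_i)
A = 8.096 + 72.765
A = 80.86

80.86 sabins


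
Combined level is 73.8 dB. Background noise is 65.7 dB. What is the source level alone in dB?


Given values:
  L_total = 73.8 dB, L_bg = 65.7 dB
Formula: L_source = 10 * log10(10^(L_total/10) - 10^(L_bg/10))
Convert to linear:
  10^(73.8/10) = 23988329.1902
  10^(65.7/10) = 3715352.291
Difference: 23988329.1902 - 3715352.291 = 20272976.8992
L_source = 10 * log10(20272976.8992) = 73.07

73.07 dB


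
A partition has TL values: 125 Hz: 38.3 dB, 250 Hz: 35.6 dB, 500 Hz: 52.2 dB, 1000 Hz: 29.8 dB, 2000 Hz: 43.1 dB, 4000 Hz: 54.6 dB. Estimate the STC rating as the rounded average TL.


Given TL values at each frequency:
  125 Hz: 38.3 dB
  250 Hz: 35.6 dB
  500 Hz: 52.2 dB
  1000 Hz: 29.8 dB
  2000 Hz: 43.1 dB
  4000 Hz: 54.6 dB
Formula: STC ~ round(average of TL values)
Sum = 38.3 + 35.6 + 52.2 + 29.8 + 43.1 + 54.6 = 253.6
Average = 253.6 / 6 = 42.27
Rounded: 42

42


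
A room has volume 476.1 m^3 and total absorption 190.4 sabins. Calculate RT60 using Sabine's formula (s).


Given values:
  V = 476.1 m^3
  A = 190.4 sabins
Formula: RT60 = 0.161 * V / A
Numerator: 0.161 * 476.1 = 76.6521
RT60 = 76.6521 / 190.4 = 0.403

0.403 s


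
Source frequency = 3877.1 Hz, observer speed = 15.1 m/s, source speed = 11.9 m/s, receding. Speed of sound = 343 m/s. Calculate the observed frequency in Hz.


Given values:
  f_s = 3877.1 Hz, v_o = 15.1 m/s, v_s = 11.9 m/s
  Direction: receding
Formula: f_o = f_s * (c - v_o) / (c + v_s)
Numerator: c - v_o = 343 - 15.1 = 327.9
Denominator: c + v_s = 343 + 11.9 = 354.9
f_o = 3877.1 * 327.9 / 354.9 = 3582.14

3582.14 Hz


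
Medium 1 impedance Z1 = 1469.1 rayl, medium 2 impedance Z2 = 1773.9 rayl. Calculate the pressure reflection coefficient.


Given values:
  Z1 = 1469.1 rayl, Z2 = 1773.9 rayl
Formula: R = (Z2 - Z1) / (Z2 + Z1)
Numerator: Z2 - Z1 = 1773.9 - 1469.1 = 304.8
Denominator: Z2 + Z1 = 1773.9 + 1469.1 = 3243.0
R = 304.8 / 3243.0 = 0.094

0.094


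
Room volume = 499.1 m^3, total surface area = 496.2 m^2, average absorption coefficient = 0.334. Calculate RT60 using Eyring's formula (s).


Given values:
  V = 499.1 m^3, S = 496.2 m^2, alpha = 0.334
Formula: RT60 = 0.161 * V / (-S * ln(1 - alpha))
Compute ln(1 - 0.334) = ln(0.666) = -0.406466
Denominator: -496.2 * -0.406466 = 201.6884
Numerator: 0.161 * 499.1 = 80.3551
RT60 = 80.3551 / 201.6884 = 0.398

0.398 s


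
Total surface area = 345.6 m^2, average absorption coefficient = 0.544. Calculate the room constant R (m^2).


Given values:
  S = 345.6 m^2, alpha = 0.544
Formula: R = S * alpha / (1 - alpha)
Numerator: 345.6 * 0.544 = 188.0064
Denominator: 1 - 0.544 = 0.456
R = 188.0064 / 0.456 = 412.29

412.29 m^2


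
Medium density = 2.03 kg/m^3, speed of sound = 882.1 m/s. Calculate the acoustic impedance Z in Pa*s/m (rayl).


Given values:
  rho = 2.03 kg/m^3
  c = 882.1 m/s
Formula: Z = rho * c
Z = 2.03 * 882.1
Z = 1790.66

1790.66 rayl


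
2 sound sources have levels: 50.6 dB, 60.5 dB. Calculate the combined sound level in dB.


Formula: L_total = 10 * log10( sum(10^(Li/10)) )
  Source 1: 10^(50.6/10) = 114815.3621
  Source 2: 10^(60.5/10) = 1122018.4543
Sum of linear values = 1236833.8164
L_total = 10 * log10(1236833.8164) = 60.92

60.92 dB


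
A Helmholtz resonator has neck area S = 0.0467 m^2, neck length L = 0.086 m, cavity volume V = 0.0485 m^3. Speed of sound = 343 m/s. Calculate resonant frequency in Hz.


Given values:
  S = 0.0467 m^2, L = 0.086 m, V = 0.0485 m^3, c = 343 m/s
Formula: f = (c / (2*pi)) * sqrt(S / (V * L))
Compute V * L = 0.0485 * 0.086 = 0.004171
Compute S / (V * L) = 0.0467 / 0.004171 = 11.1964
Compute sqrt(11.1964) = 3.346102
Compute c / (2*pi) = 343 / 6.283185 = 54.590148
f = 54.590148 * 3.346102 = 182.66

182.66 Hz


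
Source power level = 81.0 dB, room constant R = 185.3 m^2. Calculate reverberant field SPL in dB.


Given values:
  Lw = 81.0 dB, R = 185.3 m^2
Formula: SPL = Lw + 10 * log10(4 / R)
Compute 4 / R = 4 / 185.3 = 0.021587
Compute 10 * log10(0.021587) = -16.6581
SPL = 81.0 + (-16.6581) = 64.34

64.34 dB


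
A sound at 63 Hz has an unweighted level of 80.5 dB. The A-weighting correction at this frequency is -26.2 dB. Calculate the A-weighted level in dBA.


Given values:
  SPL = 80.5 dB
  A-weighting at 63 Hz = -26.2 dB
Formula: L_A = SPL + A_weight
L_A = 80.5 + (-26.2)
L_A = 54.3

54.3 dBA


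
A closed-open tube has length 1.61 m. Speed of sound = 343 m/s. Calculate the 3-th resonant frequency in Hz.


Given values:
  Tube type: closed-open, L = 1.61 m, c = 343 m/s, n = 3
Formula: f_n = (2n - 1) * c / (4 * L)
Compute 2n - 1 = 2*3 - 1 = 5
Compute 4 * L = 4 * 1.61 = 6.44
f = 5 * 343 / 6.44
f = 266.3

266.3 Hz


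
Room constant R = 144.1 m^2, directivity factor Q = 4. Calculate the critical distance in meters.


Given values:
  R = 144.1 m^2, Q = 4
Formula: d_c = 0.141 * sqrt(Q * R)
Compute Q * R = 4 * 144.1 = 576.4
Compute sqrt(576.4) = 24.0083
d_c = 0.141 * 24.0083 = 3.385

3.385 m


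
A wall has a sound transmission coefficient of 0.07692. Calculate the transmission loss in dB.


Given values:
  tau = 0.07692
Formula: TL = 10 * log10(1 / tau)
Compute 1 / tau = 1 / 0.07692 = 13.0005
Compute log10(13.0005) = 1.11396
TL = 10 * 1.11396 = 11.14

11.14 dB


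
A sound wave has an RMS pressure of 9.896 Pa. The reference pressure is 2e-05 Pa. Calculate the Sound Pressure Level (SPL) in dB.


Given values:
  p = 9.896 Pa
  p_ref = 2e-05 Pa
Formula: SPL = 20 * log10(p / p_ref)
Compute ratio: p / p_ref = 9.896 / 2e-05 = 494800
Compute log10: log10(494800) = 5.69443
Multiply: SPL = 20 * 5.69443 = 113.89

113.89 dB


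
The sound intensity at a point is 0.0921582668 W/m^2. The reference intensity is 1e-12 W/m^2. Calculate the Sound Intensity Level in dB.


Given values:
  I = 0.0921582668 W/m^2
  I_ref = 1e-12 W/m^2
Formula: SIL = 10 * log10(I / I_ref)
Compute ratio: I / I_ref = 92158266800
Compute log10: log10(92158266800) = 10.964534
Multiply: SIL = 10 * 10.964534 = 109.65

109.65 dB


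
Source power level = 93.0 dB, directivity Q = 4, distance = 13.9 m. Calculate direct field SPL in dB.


Given values:
  Lw = 93.0 dB, Q = 4, r = 13.9 m
Formula: SPL = Lw + 10 * log10(Q / (4 * pi * r^2))
Compute 4 * pi * r^2 = 4 * pi * 13.9^2 = 2427.9485
Compute Q / denom = 4 / 2427.9485 = 0.00164748
Compute 10 * log10(0.00164748) = -27.8318
SPL = 93.0 + (-27.8318) = 65.17

65.17 dB


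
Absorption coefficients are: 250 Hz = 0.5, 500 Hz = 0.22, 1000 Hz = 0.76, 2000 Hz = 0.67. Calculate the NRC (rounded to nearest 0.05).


Given values:
  a_250 = 0.5, a_500 = 0.22
  a_1000 = 0.76, a_2000 = 0.67
Formula: NRC = (a250 + a500 + a1000 + a2000) / 4
Sum = 0.5 + 0.22 + 0.76 + 0.67 = 2.15
NRC = 2.15 / 4 = 0.5375
Rounded to nearest 0.05: 0.55

0.55


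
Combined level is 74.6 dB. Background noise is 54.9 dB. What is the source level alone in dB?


Given values:
  L_total = 74.6 dB, L_bg = 54.9 dB
Formula: L_source = 10 * log10(10^(L_total/10) - 10^(L_bg/10))
Convert to linear:
  10^(74.6/10) = 28840315.0313
  10^(54.9/10) = 309029.5433
Difference: 28840315.0313 - 309029.5433 = 28531285.488
L_source = 10 * log10(28531285.488) = 74.55

74.55 dB


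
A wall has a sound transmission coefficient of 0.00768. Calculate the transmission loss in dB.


Given values:
  tau = 0.00768
Formula: TL = 10 * log10(1 / tau)
Compute 1 / tau = 1 / 0.00768 = 130.2083
Compute log10(130.2083) = 2.114639
TL = 10 * 2.114639 = 21.15

21.15 dB


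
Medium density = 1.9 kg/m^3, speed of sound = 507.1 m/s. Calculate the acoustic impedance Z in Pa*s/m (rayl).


Given values:
  rho = 1.9 kg/m^3
  c = 507.1 m/s
Formula: Z = rho * c
Z = 1.9 * 507.1
Z = 963.49

963.49 rayl


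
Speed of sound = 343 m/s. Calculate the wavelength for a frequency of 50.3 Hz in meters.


Given values:
  c = 343 m/s, f = 50.3 Hz
Formula: lambda = c / f
lambda = 343 / 50.3
lambda = 6.8191

6.8191 m


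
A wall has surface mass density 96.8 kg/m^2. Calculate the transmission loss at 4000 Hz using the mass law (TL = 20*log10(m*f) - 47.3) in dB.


Given values:
  m = 96.8 kg/m^2, f = 4000 Hz
Formula: TL = 20 * log10(m * f) - 47.3
Compute m * f = 96.8 * 4000 = 387200.0
Compute log10(387200.0) = 5.587935
Compute 20 * 5.587935 = 111.7587
TL = 111.7587 - 47.3 = 64.46

64.46 dB


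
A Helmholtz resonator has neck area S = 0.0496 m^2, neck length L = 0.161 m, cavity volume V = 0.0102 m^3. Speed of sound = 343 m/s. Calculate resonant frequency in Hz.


Given values:
  S = 0.0496 m^2, L = 0.161 m, V = 0.0102 m^3, c = 343 m/s
Formula: f = (c / (2*pi)) * sqrt(S / (V * L))
Compute V * L = 0.0102 * 0.161 = 0.0016422
Compute S / (V * L) = 0.0496 / 0.0016422 = 30.2034
Compute sqrt(30.2034) = 5.495762
Compute c / (2*pi) = 343 / 6.283185 = 54.590148
f = 54.590148 * 5.495762 = 300.01

300.01 Hz


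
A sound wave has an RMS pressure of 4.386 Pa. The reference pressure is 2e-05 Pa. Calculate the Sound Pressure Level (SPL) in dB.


Given values:
  p = 4.386 Pa
  p_ref = 2e-05 Pa
Formula: SPL = 20 * log10(p / p_ref)
Compute ratio: p / p_ref = 4.386 / 2e-05 = 219300
Compute log10: log10(219300) = 5.341039
Multiply: SPL = 20 * 5.341039 = 106.82

106.82 dB


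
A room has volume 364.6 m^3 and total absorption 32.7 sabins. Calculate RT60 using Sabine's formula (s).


Given values:
  V = 364.6 m^3
  A = 32.7 sabins
Formula: RT60 = 0.161 * V / A
Numerator: 0.161 * 364.6 = 58.7006
RT60 = 58.7006 / 32.7 = 1.795

1.795 s


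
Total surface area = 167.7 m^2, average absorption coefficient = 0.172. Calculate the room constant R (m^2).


Given values:
  S = 167.7 m^2, alpha = 0.172
Formula: R = S * alpha / (1 - alpha)
Numerator: 167.7 * 0.172 = 28.8444
Denominator: 1 - 0.172 = 0.828
R = 28.8444 / 0.828 = 34.84

34.84 m^2


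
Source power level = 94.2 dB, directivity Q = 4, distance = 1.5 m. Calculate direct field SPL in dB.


Given values:
  Lw = 94.2 dB, Q = 4, r = 1.5 m
Formula: SPL = Lw + 10 * log10(Q / (4 * pi * r^2))
Compute 4 * pi * r^2 = 4 * pi * 1.5^2 = 28.2743
Compute Q / denom = 4 / 28.2743 = 0.14147123
Compute 10 * log10(0.14147123) = -8.4933
SPL = 94.2 + (-8.4933) = 85.71

85.71 dB


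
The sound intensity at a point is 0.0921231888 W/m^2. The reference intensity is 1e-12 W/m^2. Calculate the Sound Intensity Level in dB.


Given values:
  I = 0.0921231888 W/m^2
  I_ref = 1e-12 W/m^2
Formula: SIL = 10 * log10(I / I_ref)
Compute ratio: I / I_ref = 92123188800
Compute log10: log10(92123188800) = 10.964369
Multiply: SIL = 10 * 10.964369 = 109.64

109.64 dB


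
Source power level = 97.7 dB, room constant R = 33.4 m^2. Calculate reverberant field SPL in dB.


Given values:
  Lw = 97.7 dB, R = 33.4 m^2
Formula: SPL = Lw + 10 * log10(4 / R)
Compute 4 / R = 4 / 33.4 = 0.11976
Compute 10 * log10(0.11976) = -9.2169
SPL = 97.7 + (-9.2169) = 88.48

88.48 dB


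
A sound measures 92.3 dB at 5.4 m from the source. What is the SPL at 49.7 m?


Given values:
  SPL1 = 92.3 dB, r1 = 5.4 m, r2 = 49.7 m
Formula: SPL2 = SPL1 - 20 * log10(r2 / r1)
Compute ratio: r2 / r1 = 49.7 / 5.4 = 9.2037
Compute log10: log10(9.2037) = 0.963962
Compute drop: 20 * 0.963962 = 19.2792
SPL2 = 92.3 - 19.2792 = 73.02

73.02 dB


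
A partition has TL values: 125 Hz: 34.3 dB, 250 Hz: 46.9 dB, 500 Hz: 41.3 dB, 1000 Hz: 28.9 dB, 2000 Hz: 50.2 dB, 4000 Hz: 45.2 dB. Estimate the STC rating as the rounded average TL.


Given TL values at each frequency:
  125 Hz: 34.3 dB
  250 Hz: 46.9 dB
  500 Hz: 41.3 dB
  1000 Hz: 28.9 dB
  2000 Hz: 50.2 dB
  4000 Hz: 45.2 dB
Formula: STC ~ round(average of TL values)
Sum = 34.3 + 46.9 + 41.3 + 28.9 + 50.2 + 45.2 = 246.8
Average = 246.8 / 6 = 41.13
Rounded: 41

41


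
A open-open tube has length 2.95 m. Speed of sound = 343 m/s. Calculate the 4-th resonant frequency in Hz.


Given values:
  Tube type: open-open, L = 2.95 m, c = 343 m/s, n = 4
Formula: f_n = n * c / (2 * L)
Compute 2 * L = 2 * 2.95 = 5.9
f = 4 * 343 / 5.9
f = 232.54

232.54 Hz


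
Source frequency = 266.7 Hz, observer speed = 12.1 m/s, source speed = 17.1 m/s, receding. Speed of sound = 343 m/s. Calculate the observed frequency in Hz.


Given values:
  f_s = 266.7 Hz, v_o = 12.1 m/s, v_s = 17.1 m/s
  Direction: receding
Formula: f_o = f_s * (c - v_o) / (c + v_s)
Numerator: c - v_o = 343 - 12.1 = 330.9
Denominator: c + v_s = 343 + 17.1 = 360.1
f_o = 266.7 * 330.9 / 360.1 = 245.07

245.07 Hz


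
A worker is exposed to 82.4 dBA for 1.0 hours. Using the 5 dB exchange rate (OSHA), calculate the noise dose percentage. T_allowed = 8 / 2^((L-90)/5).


Given values:
  L = 82.4 dBA, T = 1.0 hours
Formula: T_allowed = 8 / 2^((L - 90) / 5)
Compute exponent: (82.4 - 90) / 5 = -1.52
Compute 2^(-1.52) = 0.348686
T_allowed = 8 / 0.348686 = 22.943278 hours
Dose = (T / T_allowed) * 100
Dose = (1.0 / 22.943278) * 100 = 4.36

4.36 %


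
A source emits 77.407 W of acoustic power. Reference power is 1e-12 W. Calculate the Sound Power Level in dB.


Given values:
  W = 77.407 W
  W_ref = 1e-12 W
Formula: SWL = 10 * log10(W / W_ref)
Compute ratio: W / W_ref = 77407000000000
Compute log10: log10(77407000000000) = 13.88878
Multiply: SWL = 10 * 13.88878 = 138.89

138.89 dB


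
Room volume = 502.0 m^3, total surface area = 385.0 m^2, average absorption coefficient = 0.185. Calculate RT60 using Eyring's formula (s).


Given values:
  V = 502.0 m^3, S = 385.0 m^2, alpha = 0.185
Formula: RT60 = 0.161 * V / (-S * ln(1 - alpha))
Compute ln(1 - 0.185) = ln(0.815) = -0.204567
Denominator: -385.0 * -0.204567 = 78.7583
Numerator: 0.161 * 502.0 = 80.822
RT60 = 80.822 / 78.7583 = 1.026

1.026 s


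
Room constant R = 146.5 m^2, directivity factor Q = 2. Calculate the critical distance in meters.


Given values:
  R = 146.5 m^2, Q = 2
Formula: d_c = 0.141 * sqrt(Q * R)
Compute Q * R = 2 * 146.5 = 293.0
Compute sqrt(293.0) = 17.1172
d_c = 0.141 * 17.1172 = 2.414

2.414 m


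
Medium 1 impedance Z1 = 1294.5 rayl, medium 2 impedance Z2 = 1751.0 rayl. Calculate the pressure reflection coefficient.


Given values:
  Z1 = 1294.5 rayl, Z2 = 1751.0 rayl
Formula: R = (Z2 - Z1) / (Z2 + Z1)
Numerator: Z2 - Z1 = 1751.0 - 1294.5 = 456.5
Denominator: Z2 + Z1 = 1751.0 + 1294.5 = 3045.5
R = 456.5 / 3045.5 = 0.1499

0.1499


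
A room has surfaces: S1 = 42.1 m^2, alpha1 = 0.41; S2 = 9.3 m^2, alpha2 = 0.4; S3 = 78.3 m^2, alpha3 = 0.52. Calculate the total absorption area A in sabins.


Given surfaces:
  Surface 1: 42.1 * 0.41 = 17.261
  Surface 2: 9.3 * 0.4 = 3.72
  Surface 3: 78.3 * 0.52 = 40.716
Formula: A = sum(Si * alpha_i)
A = 17.261 + 3.72 + 40.716
A = 61.7

61.7 sabins


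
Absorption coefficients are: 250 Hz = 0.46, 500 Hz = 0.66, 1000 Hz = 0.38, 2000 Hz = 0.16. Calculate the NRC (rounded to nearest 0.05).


Given values:
  a_250 = 0.46, a_500 = 0.66
  a_1000 = 0.38, a_2000 = 0.16
Formula: NRC = (a250 + a500 + a1000 + a2000) / 4
Sum = 0.46 + 0.66 + 0.38 + 0.16 = 1.66
NRC = 1.66 / 4 = 0.415
Rounded to nearest 0.05: 0.4

0.4


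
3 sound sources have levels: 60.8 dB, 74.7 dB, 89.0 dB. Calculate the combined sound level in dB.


Formula: L_total = 10 * log10( sum(10^(Li/10)) )
  Source 1: 10^(60.8/10) = 1202264.4346
  Source 2: 10^(74.7/10) = 29512092.2667
  Source 3: 10^(89.0/10) = 794328234.7243
Sum of linear values = 825042591.4256
L_total = 10 * log10(825042591.4256) = 89.16

89.16 dB


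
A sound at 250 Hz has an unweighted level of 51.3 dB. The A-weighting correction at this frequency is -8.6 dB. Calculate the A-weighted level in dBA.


Given values:
  SPL = 51.3 dB
  A-weighting at 250 Hz = -8.6 dB
Formula: L_A = SPL + A_weight
L_A = 51.3 + (-8.6)
L_A = 42.7

42.7 dBA


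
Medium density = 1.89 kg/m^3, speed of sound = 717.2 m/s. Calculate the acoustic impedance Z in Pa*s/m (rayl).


Given values:
  rho = 1.89 kg/m^3
  c = 717.2 m/s
Formula: Z = rho * c
Z = 1.89 * 717.2
Z = 1355.51

1355.51 rayl


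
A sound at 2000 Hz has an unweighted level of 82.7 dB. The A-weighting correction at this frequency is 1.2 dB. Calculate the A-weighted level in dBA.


Given values:
  SPL = 82.7 dB
  A-weighting at 2000 Hz = 1.2 dB
Formula: L_A = SPL + A_weight
L_A = 82.7 + (1.2)
L_A = 83.9

83.9 dBA


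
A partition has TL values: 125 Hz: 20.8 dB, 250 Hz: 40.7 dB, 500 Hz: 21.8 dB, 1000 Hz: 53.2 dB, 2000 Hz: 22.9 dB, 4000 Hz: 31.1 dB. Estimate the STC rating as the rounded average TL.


Given TL values at each frequency:
  125 Hz: 20.8 dB
  250 Hz: 40.7 dB
  500 Hz: 21.8 dB
  1000 Hz: 53.2 dB
  2000 Hz: 22.9 dB
  4000 Hz: 31.1 dB
Formula: STC ~ round(average of TL values)
Sum = 20.8 + 40.7 + 21.8 + 53.2 + 22.9 + 31.1 = 190.5
Average = 190.5 / 6 = 31.75
Rounded: 32

32


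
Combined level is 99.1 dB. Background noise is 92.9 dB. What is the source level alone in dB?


Given values:
  L_total = 99.1 dB, L_bg = 92.9 dB
Formula: L_source = 10 * log10(10^(L_total/10) - 10^(L_bg/10))
Convert to linear:
  10^(99.1/10) = 8128305161.641
  10^(92.9/10) = 1949844599.758
Difference: 8128305161.641 - 1949844599.758 = 6178460561.883
L_source = 10 * log10(6178460561.883) = 97.91

97.91 dB


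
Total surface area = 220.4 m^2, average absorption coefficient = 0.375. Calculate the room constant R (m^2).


Given values:
  S = 220.4 m^2, alpha = 0.375
Formula: R = S * alpha / (1 - alpha)
Numerator: 220.4 * 0.375 = 82.65
Denominator: 1 - 0.375 = 0.625
R = 82.65 / 0.625 = 132.24

132.24 m^2


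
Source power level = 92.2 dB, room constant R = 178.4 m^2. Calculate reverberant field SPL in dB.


Given values:
  Lw = 92.2 dB, R = 178.4 m^2
Formula: SPL = Lw + 10 * log10(4 / R)
Compute 4 / R = 4 / 178.4 = 0.022422
Compute 10 * log10(0.022422) = -16.4933
SPL = 92.2 + (-16.4933) = 75.71

75.71 dB


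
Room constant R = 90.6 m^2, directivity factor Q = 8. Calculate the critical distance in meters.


Given values:
  R = 90.6 m^2, Q = 8
Formula: d_c = 0.141 * sqrt(Q * R)
Compute Q * R = 8 * 90.6 = 724.8
Compute sqrt(724.8) = 26.9221
d_c = 0.141 * 26.9221 = 3.796

3.796 m


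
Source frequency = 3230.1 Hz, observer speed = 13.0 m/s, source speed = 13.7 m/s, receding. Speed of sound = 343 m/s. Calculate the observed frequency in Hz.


Given values:
  f_s = 3230.1 Hz, v_o = 13.0 m/s, v_s = 13.7 m/s
  Direction: receding
Formula: f_o = f_s * (c - v_o) / (c + v_s)
Numerator: c - v_o = 343 - 13.0 = 330.0
Denominator: c + v_s = 343 + 13.7 = 356.7
f_o = 3230.1 * 330.0 / 356.7 = 2988.32

2988.32 Hz


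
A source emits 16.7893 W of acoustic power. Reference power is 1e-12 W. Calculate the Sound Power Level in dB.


Given values:
  W = 16.7893 W
  W_ref = 1e-12 W
Formula: SWL = 10 * log10(W / W_ref)
Compute ratio: W / W_ref = 16789300000000
Compute log10: log10(16789300000000) = 13.225033
Multiply: SWL = 10 * 13.225033 = 132.25

132.25 dB


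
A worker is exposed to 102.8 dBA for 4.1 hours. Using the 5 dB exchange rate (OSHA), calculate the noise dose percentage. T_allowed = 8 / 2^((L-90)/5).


Given values:
  L = 102.8 dBA, T = 4.1 hours
Formula: T_allowed = 8 / 2^((L - 90) / 5)
Compute exponent: (102.8 - 90) / 5 = 2.56
Compute 2^(2.56) = 5.897077
T_allowed = 8 / 5.897077 = 1.356604 hours
Dose = (T / T_allowed) * 100
Dose = (4.1 / 1.356604) * 100 = 302.23

302.23 %


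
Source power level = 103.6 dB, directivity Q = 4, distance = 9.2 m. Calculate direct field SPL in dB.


Given values:
  Lw = 103.6 dB, Q = 4, r = 9.2 m
Formula: SPL = Lw + 10 * log10(Q / (4 * pi * r^2))
Compute 4 * pi * r^2 = 4 * pi * 9.2^2 = 1063.6176
Compute Q / denom = 4 / 1063.6176 = 0.00376075
Compute 10 * log10(0.00376075) = -24.2473
SPL = 103.6 + (-24.2473) = 79.35

79.35 dB


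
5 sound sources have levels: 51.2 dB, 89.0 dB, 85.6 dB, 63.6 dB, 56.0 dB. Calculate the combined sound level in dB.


Formula: L_total = 10 * log10( sum(10^(Li/10)) )
  Source 1: 10^(51.2/10) = 131825.6739
  Source 2: 10^(89.0/10) = 794328234.7243
  Source 3: 10^(85.6/10) = 363078054.7701
  Source 4: 10^(63.6/10) = 2290867.6528
  Source 5: 10^(56.0/10) = 398107.1706
Sum of linear values = 1160227089.9917
L_total = 10 * log10(1160227089.9917) = 90.65

90.65 dB


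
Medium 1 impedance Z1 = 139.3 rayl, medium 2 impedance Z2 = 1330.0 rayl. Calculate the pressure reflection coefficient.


Given values:
  Z1 = 139.3 rayl, Z2 = 1330.0 rayl
Formula: R = (Z2 - Z1) / (Z2 + Z1)
Numerator: Z2 - Z1 = 1330.0 - 139.3 = 1190.7
Denominator: Z2 + Z1 = 1330.0 + 139.3 = 1469.3
R = 1190.7 / 1469.3 = 0.8104

0.8104


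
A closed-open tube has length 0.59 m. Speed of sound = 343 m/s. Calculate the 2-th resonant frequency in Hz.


Given values:
  Tube type: closed-open, L = 0.59 m, c = 343 m/s, n = 2
Formula: f_n = (2n - 1) * c / (4 * L)
Compute 2n - 1 = 2*2 - 1 = 3
Compute 4 * L = 4 * 0.59 = 2.36
f = 3 * 343 / 2.36
f = 436.02

436.02 Hz


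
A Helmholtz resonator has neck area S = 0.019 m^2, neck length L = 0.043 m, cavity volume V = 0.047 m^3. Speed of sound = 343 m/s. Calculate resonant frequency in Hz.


Given values:
  S = 0.019 m^2, L = 0.043 m, V = 0.047 m^3, c = 343 m/s
Formula: f = (c / (2*pi)) * sqrt(S / (V * L))
Compute V * L = 0.047 * 0.043 = 0.002021
Compute S / (V * L) = 0.019 / 0.002021 = 9.4013
Compute sqrt(9.4013) = 3.066154
Compute c / (2*pi) = 343 / 6.283185 = 54.590148
f = 54.590148 * 3.066154 = 167.38

167.38 Hz


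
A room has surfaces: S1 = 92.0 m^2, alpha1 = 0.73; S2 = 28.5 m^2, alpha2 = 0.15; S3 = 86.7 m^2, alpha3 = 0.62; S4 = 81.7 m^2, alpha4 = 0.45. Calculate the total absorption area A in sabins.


Given surfaces:
  Surface 1: 92.0 * 0.73 = 67.16
  Surface 2: 28.5 * 0.15 = 4.275
  Surface 3: 86.7 * 0.62 = 53.754
  Surface 4: 81.7 * 0.45 = 36.765
Formula: A = sum(Si * alpha_i)
A = 67.16 + 4.275 + 53.754 + 36.765
A = 161.95

161.95 sabins
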